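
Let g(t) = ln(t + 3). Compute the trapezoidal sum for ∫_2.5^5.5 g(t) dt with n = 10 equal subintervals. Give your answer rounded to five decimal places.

5.81397

Δt = (5.5 − 2.5)/10 = 0.3.
g(2.5) ≈ 1.70475, g(2.8) ≈ 1.75786, g(3.1) ≈ 1.80829, g(3.4) ≈ 1.85630, g(3.7) ≈ 1.90211, g(4) ≈ 1.94591, g(4.3) ≈ 1.98787, g(4.6) ≈ 2.02815, g(4.9) ≈ 2.06686, g(5.2) ≈ 2.10413, g(5.5) ≈ 2.14007.
T_10 = (Δt/2)·[g(t_0) + 2g(t_1) + ... + 2g(t_{9}) + g(t_10)].
Sum ≈ 5.81397.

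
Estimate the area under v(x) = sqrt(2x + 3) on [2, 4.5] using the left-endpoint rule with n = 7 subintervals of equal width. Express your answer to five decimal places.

7.53590

Δx = (4.5 − 2)/7 = 5/14.
Left endpoints: 2, 33/14, 19/7, 43/14, 24/7, 53/14, 29/7.
v(2) ≈ 2.64575, v(33/14) ≈ 2.77746, v(19/7) ≈ 2.90320, v(43/14) ≈ 3.02372, v(24/7) ≈ 3.13961, v(53/14) ≈ 3.25137, v(29/7) ≈ 3.35942.
Sum = Δx · [v(2) + v(33/14) + v(19/7) + ...].
Sum ≈ 7.53590.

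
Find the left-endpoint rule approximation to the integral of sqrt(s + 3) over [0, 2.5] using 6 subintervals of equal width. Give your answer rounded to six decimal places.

Δs = (2.5 − 0)/6 = 5/12.
Left endpoints: 0, 5/12, 5/6, 1.25, 5/3, 25/12.
f(0) ≈ 1.732051, f(5/12) ≈ 1.848423, f(5/6) ≈ 1.957890, f(1.25) ≈ 2.061553, f(5/3) ≈ 2.160247, f(25/12) ≈ 2.254625.
Sum = Δs · [f(0) + f(5/12) + f(5/6) + ...].
Sum ≈ 5.006162.

5.006162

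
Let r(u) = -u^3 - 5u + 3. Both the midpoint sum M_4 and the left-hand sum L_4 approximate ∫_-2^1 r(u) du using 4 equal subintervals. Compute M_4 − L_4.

-9.6328125

M_4 = 20.0390625.
L_4 = 29.671875.
M_4 − L_4 = -9.6328125.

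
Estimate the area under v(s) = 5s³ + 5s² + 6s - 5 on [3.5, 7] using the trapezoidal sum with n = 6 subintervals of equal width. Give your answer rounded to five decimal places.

3423.25420

Δs = (7 − 3.5)/6 = 7/12.
v(3.5) = 291.625, v(49/12) = 766001/1728, v(14/3) = 17281/27, v(5.25) = 887.828125, v(35/6) = 257605/216, v(77/12) = 2696293/1728, v(7) = 1997.
T_6 = (Δs/2)·[v(s_0) + 2v(s_1) + ... + 2v(s_{5}) + v(s_6)].
Sum ≈ 3423.25420.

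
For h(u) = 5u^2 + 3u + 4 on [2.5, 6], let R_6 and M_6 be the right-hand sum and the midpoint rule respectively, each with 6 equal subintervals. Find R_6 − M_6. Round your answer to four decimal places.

47.9366

R_6 ≈ 440.023727.
M_6 ≈ 392.087095.
R_6 − M_6 ≈ 47.9366.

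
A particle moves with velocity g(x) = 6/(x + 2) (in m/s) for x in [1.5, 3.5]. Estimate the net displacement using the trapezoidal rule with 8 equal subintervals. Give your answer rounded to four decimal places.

Δx = (3.5 − 1.5)/8 = 0.25.
g(1.5) = 12/7, g(1.75) = 1.6, g(2) = 1.5, g(2.25) = 24/17, g(2.5) = 4/3, g(2.75) = 24/19, g(3) = 1.2, g(3.25) = 8/7, g(3.5) = 12/11.
T_8 = (Δx/2)·[g(x_0) + 2g(x_1) + ... + 2g(x_{7}) + g(x_8)].
Sum ≈ 2.7134.

2.7134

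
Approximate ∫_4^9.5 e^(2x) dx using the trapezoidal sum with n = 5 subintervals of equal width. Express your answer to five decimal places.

122628039.92809

Δx = (9.5 − 4)/5 = 1.1.
f(4) ≈ 2980.95799, f(5.1) ≈ 26903.18607, f(6.2) ≈ 242801.61750, f(7.3) ≈ 2191287.87561, f(8.4) ≈ 19776402.65850, f(9.5) ≈ 178482300.96319.
T_5 = (Δx/2)·[f(x_0) + 2f(x_1) + ... + 2f(x_{4}) + f(x_5)].
Sum ≈ 122628039.92809.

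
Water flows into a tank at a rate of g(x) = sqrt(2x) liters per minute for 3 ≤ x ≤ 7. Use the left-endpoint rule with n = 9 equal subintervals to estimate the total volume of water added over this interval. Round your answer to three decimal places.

Δx = (7 − 3)/9 = 4/9.
Left endpoints: 3, 31/9, 35/9, 13/3, 43/9, 47/9, 17/3, 55/9, 59/9.
g(3) ≈ 2.449, g(31/9) ≈ 2.625, g(35/9) ≈ 2.789, g(13/3) ≈ 2.944, g(43/9) ≈ 3.091, g(47/9) ≈ 3.232, g(17/3) ≈ 3.367, g(55/9) ≈ 3.496, g(59/9) ≈ 3.621.
Sum = Δx · [g(3) + g(31/9) + g(35/9) + ...].
Sum ≈ 12.273.

12.273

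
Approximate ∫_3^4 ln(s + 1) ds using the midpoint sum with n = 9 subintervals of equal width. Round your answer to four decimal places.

1.5020

Δs = (4 − 3)/9 = 1/9.
Midpoints: 55/18, 19/6, 59/18, 61/18, 3.5, 65/18, 67/18, 23/6, 71/18.
f(55/18) ≈ 1.4001, f(19/6) ≈ 1.4271, f(59/18) ≈ 1.4534, f(61/18) ≈ 1.4791, f(3.5) ≈ 1.5041, f(65/18) ≈ 1.5285, f(67/18) ≈ 1.5523, f(23/6) ≈ 1.5755, f(71/18) ≈ 1.5983.
Sum = Δs · [f(55/18) + f(19/6) + f(59/18) + ...].
Sum ≈ 1.5020.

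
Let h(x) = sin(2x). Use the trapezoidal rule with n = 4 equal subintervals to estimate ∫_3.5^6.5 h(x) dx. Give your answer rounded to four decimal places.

Δx = (6.5 − 3.5)/4 = 0.75.
h(3.5) ≈ 0.6570, h(4.25) ≈ 0.7985, h(5) ≈ -0.5440, h(5.75) ≈ -0.8755, h(6.5) ≈ 0.4202.
T_4 = (Δx/2)·[h(x_0) + 2h(x_1) + 2h(x_2) + 2h(x_3) + h(x_4)].
Sum ≈ -0.0618.

-0.0618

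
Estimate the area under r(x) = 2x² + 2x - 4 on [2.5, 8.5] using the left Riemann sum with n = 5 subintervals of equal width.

357.48

Δx = (8.5 − 2.5)/5 = 1.2.
Left endpoints: 2.5, 3.7, 4.9, 6.1, 7.3.
r(2.5) = 13.5, r(3.7) = 30.78, r(4.9) = 53.82, r(6.1) = 82.62, r(7.3) = 117.18.
Sum = Δx · [r(2.5) + r(3.7) + r(4.9) + r(6.1) + r(7.3)].
Sum = 357.48.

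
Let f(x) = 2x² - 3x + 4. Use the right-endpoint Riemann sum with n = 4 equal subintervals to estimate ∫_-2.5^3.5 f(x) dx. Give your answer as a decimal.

Δx = (3.5 − (-2.5))/4 = 1.5.
Right endpoints: -1, 0.5, 2, 3.5.
f(-1) = 9, f(0.5) = 3, f(2) = 6, f(3.5) = 18.
Sum = Δx · [f(-1) + f(0.5) + f(2) + f(3.5)].
Sum = 54.

54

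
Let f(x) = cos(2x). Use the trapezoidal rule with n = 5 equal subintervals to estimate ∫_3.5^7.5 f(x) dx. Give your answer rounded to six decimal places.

Δx = (7.5 − 3.5)/5 = 0.8.
f(3.5) ≈ 0.753902, f(4.3) ≈ -0.678720, f(5.1) ≈ -0.714266, f(5.9) ≈ 0.720432, f(6.7) ≈ 0.672193, f(7.5) ≈ -0.759688.
T_5 = (Δx/2)·[f(x_0) + 2f(x_1) + ... + 2f(x_{4}) + f(x_5)].
Sum ≈ -0.002602.

-0.002602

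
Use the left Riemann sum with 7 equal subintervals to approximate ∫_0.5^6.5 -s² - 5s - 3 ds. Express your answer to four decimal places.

Δs = (6.5 − 0.5)/7 = 6/7.
Left endpoints: 0.5, 19/14, 31/14, 43/14, 55/14, 67/14, 79/14.
f(0.5) = -5.75, f(19/14) = -2279/196, f(31/14) = -3719/196, f(43/14) = -5447/196, f(55/14) = -7463/196, f(67/14) = -9767/196, f(79/14) = -12359/196.
Sum = Δs · [f(0.5) + f(19/14) + f(31/14) + ...].
Sum ≈ -184.3776.

-184.3776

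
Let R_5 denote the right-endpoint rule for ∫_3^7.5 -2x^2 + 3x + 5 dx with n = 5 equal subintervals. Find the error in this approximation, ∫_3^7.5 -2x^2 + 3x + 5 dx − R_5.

37.665

Exact integral: ∫_3^7.5 f(x) dx = -169.875.
R_5 = -207.54.
Error = -169.875 − (-207.54) = 37.665.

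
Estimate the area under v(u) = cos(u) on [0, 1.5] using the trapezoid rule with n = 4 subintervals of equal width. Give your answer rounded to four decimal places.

Δu = (1.5 − 0)/4 = 0.375.
v(0) ≈ 1.0000, v(0.375) ≈ 0.9305, v(0.75) ≈ 0.7317, v(1.125) ≈ 0.4312, v(1.5) ≈ 0.0707.
T_4 = (Δu/2)·[v(u_0) + 2v(u_1) + 2v(u_2) + 2v(u_3) + v(u_4)].
Sum ≈ 0.9858.

0.9858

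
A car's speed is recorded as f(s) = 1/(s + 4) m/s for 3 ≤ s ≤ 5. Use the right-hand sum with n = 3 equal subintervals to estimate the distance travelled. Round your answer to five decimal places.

0.24103

Δs = (5 − 3)/3 = 2/3.
Right endpoints: 11/3, 13/3, 5.
f(11/3) = 3/23, f(13/3) = 0.12, f(5) = 1/9.
Sum = Δs · [f(11/3) + f(13/3) + f(5)].
Sum ≈ 0.24103.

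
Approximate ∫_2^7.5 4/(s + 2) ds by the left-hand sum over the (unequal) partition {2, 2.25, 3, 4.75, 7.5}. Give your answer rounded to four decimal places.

3.9855

Subinterval widths: 0.25, 0.75, 1.75, 2.75.
Left endpoints: 2, 2.25, 3, 4.75.
f(2) = 1, f(2.25) = 16/17, f(3) = 0.8, f(4.75) = 16/27.
Sum = Σ Δs_i · f(s_i).
Sum ≈ 3.9855.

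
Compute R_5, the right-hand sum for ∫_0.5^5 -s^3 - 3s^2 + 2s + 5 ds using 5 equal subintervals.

Δs = (5 − 0.5)/5 = 0.9.
Right endpoints: 1.4, 2.3, 3.2, 4.1, 5.
f(1.4) = -0.824, f(2.3) = -18.437, f(3.2) = -52.088, f(4.1) = -106.151, f(5) = -185.
Sum = Δs · [f(1.4) + f(2.3) + f(3.2) + f(4.1) + f(5)].
Sum = -326.25.

-326.25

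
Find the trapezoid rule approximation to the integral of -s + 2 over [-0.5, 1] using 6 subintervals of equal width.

Δs = (1 − (-0.5))/6 = 0.25.
f(-0.5) = 2.5, f(-0.25) = 2.25, f(0) = 2, f(0.25) = 1.75, f(0.5) = 1.5, f(0.75) = 1.25, f(1) = 1.
T_6 = (Δs/2)·[f(s_0) + 2f(s_1) + ... + 2f(s_{5}) + f(s_6)].
Sum = 2.625.

2.625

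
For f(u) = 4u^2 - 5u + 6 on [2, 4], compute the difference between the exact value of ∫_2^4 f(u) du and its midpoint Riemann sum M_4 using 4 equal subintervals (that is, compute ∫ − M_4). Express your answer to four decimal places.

Exact integral: ∫_2^4 f(u) du ≈ 56.666667.
M_4 = 56.5.
Error ≈ 56.666667 − 56.5 ≈ 0.1667.

0.1667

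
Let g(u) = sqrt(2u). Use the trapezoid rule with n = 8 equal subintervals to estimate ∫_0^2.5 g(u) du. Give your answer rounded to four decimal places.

3.6791

Δu = (2.5 − 0)/8 = 0.3125.
g(0) ≈ 0.0000, g(0.3125) ≈ 0.7906, g(0.625) ≈ 1.1180, g(0.9375) ≈ 1.3693, g(1.25) ≈ 1.5811, g(1.5625) ≈ 1.7678, g(1.875) ≈ 1.9365, g(2.1875) ≈ 2.0917, g(2.5) ≈ 2.2361.
T_8 = (Δu/2)·[g(u_0) + 2g(u_1) + ... + 2g(u_{7}) + g(u_8)].
Sum ≈ 3.6791.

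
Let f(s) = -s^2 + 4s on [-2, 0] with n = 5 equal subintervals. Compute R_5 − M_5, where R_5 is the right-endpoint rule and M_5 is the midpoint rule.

2.32

R_5 = -8.32.
M_5 = -10.64.
R_5 − M_5 = 2.32.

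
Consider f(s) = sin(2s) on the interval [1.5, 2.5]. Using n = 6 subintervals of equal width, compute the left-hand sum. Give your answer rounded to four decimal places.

Δs = (2.5 − 1.5)/6 = 1/6.
Left endpoints: 1.5, 5/3, 11/6, 2, 13/6, 7/3.
f(1.5) ≈ 0.1411, f(5/3) ≈ -0.1906, f(11/6) ≈ -0.5013, f(2) ≈ -0.7568, f(13/6) ≈ -0.9290, f(7/3) ≈ -0.9990.
Sum = Δs · [f(1.5) + f(5/3) + f(11/6) + ...].
Sum ≈ -0.5392.

-0.5392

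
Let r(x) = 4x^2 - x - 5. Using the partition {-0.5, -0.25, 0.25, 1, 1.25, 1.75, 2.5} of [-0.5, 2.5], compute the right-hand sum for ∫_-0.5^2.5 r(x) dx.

Subinterval widths: 0.25, 0.5, 0.75, 0.25, 0.5, 0.75.
Right endpoints: -0.25, 0.25, 1, 1.25, 1.75, 2.5.
r(-0.25) = -4.5, r(0.25) = -5, r(1) = -2, r(1.25) = 0, r(1.75) = 5.5, r(2.5) = 17.5.
Sum = Σ Δx_i · r(x_i).
Sum = 10.75.

10.75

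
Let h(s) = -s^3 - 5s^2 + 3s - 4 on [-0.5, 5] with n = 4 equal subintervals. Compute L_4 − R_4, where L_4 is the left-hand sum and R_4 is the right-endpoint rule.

319.515625

L_4 ≈ -210.2568359.
R_4 ≈ -529.7724609.
L_4 − R_4 = 319.515625.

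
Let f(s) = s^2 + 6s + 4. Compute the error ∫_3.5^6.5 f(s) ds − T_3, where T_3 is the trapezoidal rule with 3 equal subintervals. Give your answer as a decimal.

-0.5

Exact integral: ∫_3.5^6.5 f(s) ds = 179.25.
T_3 = 179.75.
Error = 179.25 − 179.75 = -0.5.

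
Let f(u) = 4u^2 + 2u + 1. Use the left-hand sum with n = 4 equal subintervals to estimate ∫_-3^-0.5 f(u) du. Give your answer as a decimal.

Δu = (-0.5 − (-3))/4 = 0.625.
Left endpoints: -3, -2.375, -1.75, -1.125.
f(-3) = 31, f(-2.375) = 18.8125, f(-1.75) = 9.75, f(-1.125) = 3.8125.
Sum = Δu · [f(-3) + f(-2.375) + f(-1.75) + f(-1.125)].
Sum = 39.609375.

39.609375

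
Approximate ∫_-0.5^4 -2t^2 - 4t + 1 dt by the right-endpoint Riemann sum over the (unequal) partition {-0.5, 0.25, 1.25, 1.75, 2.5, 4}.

-99.90625

Subinterval widths: 0.75, 1, 0.5, 0.75, 1.5.
Right endpoints: 0.25, 1.25, 1.75, 2.5, 4.
f(0.25) = -0.125, f(1.25) = -7.125, f(1.75) = -12.125, f(2.5) = -21.5, f(4) = -47.
Sum = Σ Δt_i · f(t_i).
Sum = -99.90625.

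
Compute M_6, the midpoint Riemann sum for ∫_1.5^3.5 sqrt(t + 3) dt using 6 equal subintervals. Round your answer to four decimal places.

4.6841

Δt = (3.5 − 1.5)/6 = 1/3.
Midpoints: 5/3, 2, 7/3, 8/3, 3, 10/3.
f(5/3) ≈ 2.1602, f(2) ≈ 2.2361, f(7/3) ≈ 2.3094, f(8/3) ≈ 2.3805, f(3) ≈ 2.4495, f(10/3) ≈ 2.5166.
Sum = Δt · [f(5/3) + f(2) + f(7/3) + ...].
Sum ≈ 4.6841.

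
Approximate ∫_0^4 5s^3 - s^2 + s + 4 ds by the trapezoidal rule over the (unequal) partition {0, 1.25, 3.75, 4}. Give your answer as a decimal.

420.59375

Subinterval widths: 1.25, 2.5, 0.25.
f(0) = 4, f(1.25) = 13.453125, f(3.75) = 257.359375, f(4) = 312.
On each subinterval the trapezoid contributes (Δs_i/2)·[f(s_{i-1}) + f(s_i)].
Sum = 420.59375.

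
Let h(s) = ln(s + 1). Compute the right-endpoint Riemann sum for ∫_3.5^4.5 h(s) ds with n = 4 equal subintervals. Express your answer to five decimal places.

1.63264

Δs = (4.5 − 3.5)/4 = 0.25.
Right endpoints: 3.75, 4, 4.25, 4.5.
h(3.75) ≈ 1.55814, h(4) ≈ 1.60944, h(4.25) ≈ 1.65823, h(4.5) ≈ 1.70475.
Sum = Δs · [h(3.75) + h(4) + h(4.25) + h(4.5)].
Sum ≈ 1.63264.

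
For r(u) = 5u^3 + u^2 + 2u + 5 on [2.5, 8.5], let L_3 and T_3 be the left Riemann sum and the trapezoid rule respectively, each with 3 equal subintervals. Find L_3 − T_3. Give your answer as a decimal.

L_3 = 4035.25.
T_3 = 7105.75.
L_3 − T_3 = -3070.5.

-3070.5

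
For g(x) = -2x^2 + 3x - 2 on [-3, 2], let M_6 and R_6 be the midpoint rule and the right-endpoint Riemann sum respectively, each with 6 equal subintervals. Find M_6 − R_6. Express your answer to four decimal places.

M_6 ≈ -40.254630.
R_6 ≈ -31.574074.
M_6 − R_6 ≈ -8.6806.

-8.6806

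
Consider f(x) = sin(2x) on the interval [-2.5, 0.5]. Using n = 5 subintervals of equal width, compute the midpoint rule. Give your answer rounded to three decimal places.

-0.136

Δx = (0.5 − (-2.5))/5 = 0.6.
Midpoints: -2.2, -1.6, -1, -0.4, 0.2.
f(-2.2) ≈ 0.952, f(-1.6) ≈ 0.058, f(-1) ≈ -0.909, f(-0.4) ≈ -0.717, f(0.2) ≈ 0.389.
Sum = Δx · [f(-2.2) + f(-1.6) + f(-1) + f(-0.4) + f(0.2)].
Sum ≈ -0.136.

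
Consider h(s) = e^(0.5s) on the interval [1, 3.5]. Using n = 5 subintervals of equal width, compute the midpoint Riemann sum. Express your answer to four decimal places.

8.1904

Δs = (3.5 − 1)/5 = 0.5.
Midpoints: 1.25, 1.75, 2.25, 2.75, 3.25.
h(1.25) ≈ 1.8682, h(1.75) ≈ 2.3989, h(2.25) ≈ 3.0802, h(2.75) ≈ 3.9551, h(3.25) ≈ 5.0784.
Sum = Δs · [h(1.25) + h(1.75) + h(2.25) + h(2.75) + h(3.25)].
Sum ≈ 8.1904.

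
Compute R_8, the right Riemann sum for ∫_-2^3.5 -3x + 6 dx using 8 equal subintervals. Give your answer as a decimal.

14.953125

Δx = (3.5 − (-2))/8 = 0.6875.
Right endpoints: -1.3125, -0.625, 0.0625, 0.75, 1.4375, 2.125, 2.8125, 3.5.
f(-1.3125) = 9.9375, f(-0.625) = 7.875, f(0.0625) = 5.8125, f(0.75) = 3.75, f(1.4375) = 1.6875, f(2.125) = -0.375, f(2.8125) = -2.4375, f(3.5) = -4.5.
Sum = Δx · [f(-1.3125) + f(-0.625) + f(0.0625) + ...].
Sum = 14.953125.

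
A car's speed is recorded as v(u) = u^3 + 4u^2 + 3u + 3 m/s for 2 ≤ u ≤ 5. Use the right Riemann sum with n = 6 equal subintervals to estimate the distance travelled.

403.0625

Δu = (5 − 2)/6 = 0.5.
Right endpoints: 2.5, 3, 3.5, 4, 4.5, 5.
v(2.5) = 51.125, v(3) = 75, v(3.5) = 105.375, v(4) = 143, v(4.5) = 188.625, v(5) = 243.
Sum = Δu · [v(2.5) + v(3) + v(3.5) + ...].
Sum = 403.0625.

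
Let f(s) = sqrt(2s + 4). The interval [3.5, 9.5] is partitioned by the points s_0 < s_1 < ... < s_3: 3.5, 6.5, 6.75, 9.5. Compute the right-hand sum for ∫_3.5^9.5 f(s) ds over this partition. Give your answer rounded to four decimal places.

Subinterval widths: 3, 0.25, 2.75.
Right endpoints: 6.5, 6.75, 9.5.
f(6.5) ≈ 4.1231, f(6.75) ≈ 4.1833, f(9.5) ≈ 4.7958.
Sum = Σ Δs_i · f(s_i).
Sum ≈ 26.6037.

26.6037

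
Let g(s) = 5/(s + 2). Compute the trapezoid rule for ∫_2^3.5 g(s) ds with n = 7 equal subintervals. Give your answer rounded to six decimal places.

1.592832

Δs = (3.5 − 2)/7 = 3/14.
g(2) = 1.25, g(31/14) = 70/59, g(17/7) = 35/31, g(37/14) = 14/13, g(20/7) = 35/34, g(43/14) = 70/71, g(23/7) = 35/37, g(3.5) = 10/11.
T_7 = (Δs/2)·[g(s_0) + 2g(s_1) + ... + 2g(s_{6}) + g(s_7)].
Sum ≈ 1.592832.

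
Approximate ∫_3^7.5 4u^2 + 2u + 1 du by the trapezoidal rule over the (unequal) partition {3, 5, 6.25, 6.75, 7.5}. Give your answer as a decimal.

585.25

Subinterval widths: 2, 1.25, 0.5, 0.75.
f(3) = 43, f(5) = 111, f(6.25) = 169.75, f(6.75) = 196.75, f(7.5) = 241.
On each subinterval the trapezoid contributes (Δu_i/2)·[f(u_{i-1}) + f(u_i)].
Sum = 585.25.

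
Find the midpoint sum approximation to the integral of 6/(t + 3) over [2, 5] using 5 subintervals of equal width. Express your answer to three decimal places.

2.818

Δt = (5 − 2)/5 = 0.6.
Midpoints: 2.3, 2.9, 3.5, 4.1, 4.7.
f(2.3) = 60/53, f(2.9) = 60/59, f(3.5) = 12/13, f(4.1) = 60/71, f(4.7) = 60/77.
Sum = Δt · [f(2.3) + f(2.9) + f(3.5) + f(4.1) + f(4.7)].
Sum ≈ 2.818.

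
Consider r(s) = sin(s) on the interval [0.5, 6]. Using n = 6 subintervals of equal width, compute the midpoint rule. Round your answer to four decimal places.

-0.0856

Δs = (6 − 0.5)/6 = 11/12.
Midpoints: 23/24, 1.875, 67/24, 89/24, 4.625, 133/24.
r(23/24) ≈ 0.8182, r(1.875) ≈ 0.9541, r(67/24) ≈ 0.3428, r(89/24) ≈ -0.5369, r(4.625) ≈ -0.9962, r(133/24) ≈ -0.6754.
Sum = Δs · [r(23/24) + r(1.875) + r(67/24) + ...].
Sum ≈ -0.0856.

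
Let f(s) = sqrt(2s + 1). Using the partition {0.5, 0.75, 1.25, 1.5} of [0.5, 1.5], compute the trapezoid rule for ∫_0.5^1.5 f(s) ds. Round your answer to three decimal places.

Subinterval widths: 0.25, 0.5, 0.25.
f(0.5) ≈ 1.414, f(0.75) ≈ 1.581, f(1.25) ≈ 1.871, f(1.5) ≈ 2.000.
On each subinterval the trapezoid contributes (Δs_i/2)·[f(s_{i-1}) + f(s_i)].
Sum ≈ 1.721.

1.721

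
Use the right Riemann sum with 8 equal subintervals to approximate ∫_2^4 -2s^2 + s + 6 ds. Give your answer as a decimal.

Δs = (4 − 2)/8 = 0.25.
Right endpoints: 2.25, 2.5, 2.75, 3, 3.25, 3.5, 3.75, 4.
f(2.25) = -1.875, f(2.5) = -4, f(2.75) = -6.375, f(3) = -9, f(3.25) = -11.875, f(3.5) = -15, f(3.75) = -18.375, f(4) = -22.
Sum = Δs · [f(2.25) + f(2.5) + f(2.75) + ...].
Sum = -22.125.

-22.125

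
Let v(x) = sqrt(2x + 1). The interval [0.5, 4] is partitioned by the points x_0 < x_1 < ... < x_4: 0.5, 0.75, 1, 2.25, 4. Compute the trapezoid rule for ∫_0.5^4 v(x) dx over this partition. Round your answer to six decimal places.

Subinterval widths: 0.25, 0.25, 1.25, 1.75.
v(0.5) ≈ 1.414214, v(0.75) ≈ 1.581139, v(1) ≈ 1.732051, v(2.25) ≈ 2.345208, v(4) ≈ 3.000000.
On each subinterval the trapezoid contributes (Δx_i/2)·[v(x_{i-1}) + v(x_i)].
Sum ≈ 8.013911.

8.013911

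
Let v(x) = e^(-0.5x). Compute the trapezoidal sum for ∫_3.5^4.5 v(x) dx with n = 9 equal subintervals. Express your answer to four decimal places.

0.1368

Δx = (4.5 − 3.5)/9 = 1/9.
v(3.5) ≈ 0.1738, v(65/18) ≈ 0.1644, v(67/18) ≈ 0.1555, v(23/6) ≈ 0.1471, v(71/18) ≈ 0.1391, v(73/18) ≈ 0.1316, v(25/6) ≈ 0.1245, v(77/18) ≈ 0.1178, v(79/18) ≈ 0.1114, v(4.5) ≈ 0.1054.
T_9 = (Δx/2)·[v(x_0) + 2v(x_1) + ... + 2v(x_{8}) + v(x_9)].
Sum ≈ 0.1368.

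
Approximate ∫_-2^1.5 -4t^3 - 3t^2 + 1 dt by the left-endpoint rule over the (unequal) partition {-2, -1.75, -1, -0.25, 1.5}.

Subinterval widths: 0.25, 0.75, 0.75, 1.75.
Left endpoints: -2, -1.75, -1, -0.25.
f(-2) = 21, f(-1.75) = 13.25, f(-1) = 2, f(-0.25) = 0.875.
Sum = Σ Δt_i · f(t_i).
Sum = 18.21875.

18.21875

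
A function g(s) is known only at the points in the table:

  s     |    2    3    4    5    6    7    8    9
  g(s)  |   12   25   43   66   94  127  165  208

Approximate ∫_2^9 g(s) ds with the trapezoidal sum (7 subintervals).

630

Δs = 1.
T_7 = (1/2)·[12 + 2·25 + 2·43 + 2·66 + 2·94 + 2·127 + 2·165 + 208] = 630.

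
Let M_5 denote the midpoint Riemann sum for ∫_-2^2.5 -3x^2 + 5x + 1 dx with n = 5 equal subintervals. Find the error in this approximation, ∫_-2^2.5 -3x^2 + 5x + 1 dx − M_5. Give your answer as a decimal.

-0.91125

Exact integral: ∫_-2^2.5 f(x) dx = -13.5.
M_5 = -12.58875.
Error = -13.5 − (-12.58875) = -0.91125.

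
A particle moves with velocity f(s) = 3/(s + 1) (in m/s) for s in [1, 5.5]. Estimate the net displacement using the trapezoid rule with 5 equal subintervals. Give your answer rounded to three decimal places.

3.581

Δs = (5.5 − 1)/5 = 0.9.
f(1) = 1.5, f(1.9) = 30/29, f(2.8) = 15/19, f(3.7) = 30/47, f(4.6) = 15/28, f(5.5) = 6/13.
T_5 = (Δs/2)·[f(s_0) + 2f(s_1) + ... + 2f(s_{4}) + f(s_5)].
Sum ≈ 3.581.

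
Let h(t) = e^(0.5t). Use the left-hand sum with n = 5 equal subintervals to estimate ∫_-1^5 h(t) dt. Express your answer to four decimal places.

Δt = (5 − (-1))/5 = 1.2.
Left endpoints: -1, 0.2, 1.4, 2.6, 3.8.
h(-1) ≈ 0.6065, h(0.2) ≈ 1.1052, h(1.4) ≈ 2.0138, h(2.6) ≈ 3.6693, h(3.8) ≈ 6.6859.
Sum = Δt · [h(-1) + h(0.2) + h(1.4) + h(2.6) + h(3.8)].
Sum ≈ 16.8968.

16.8968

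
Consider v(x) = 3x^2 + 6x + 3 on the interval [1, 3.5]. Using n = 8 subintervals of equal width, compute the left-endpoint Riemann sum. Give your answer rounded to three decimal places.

75.630

Δx = (3.5 − 1)/8 = 0.3125.
Left endpoints: 1, 1.3125, 1.625, 1.9375, 2.25, 2.5625, 2.875, 3.1875.
v(1) = 12, v(1.3125) = 16.04296875, v(1.625) = 20.671875, v(1.9375) = 25.88671875, v(2.25) = 31.6875, v(2.5625) = 38.07421875, v(2.875) = 45.046875, v(3.1875) = 52.60546875.
Sum = Δx · [v(1) + v(1.3125) + v(1.625) + ...].
Sum ≈ 75.630.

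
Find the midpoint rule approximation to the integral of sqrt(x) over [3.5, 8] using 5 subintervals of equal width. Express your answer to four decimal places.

10.7227

Δx = (8 − 3.5)/5 = 0.9.
Midpoints: 3.95, 4.85, 5.75, 6.65, 7.55.
f(3.95) ≈ 1.9875, f(4.85) ≈ 2.2023, f(5.75) ≈ 2.3979, f(6.65) ≈ 2.5788, f(7.55) ≈ 2.7477.
Sum = Δx · [f(3.95) + f(4.85) + f(5.75) + f(6.65) + f(7.55)].
Sum ≈ 10.7227.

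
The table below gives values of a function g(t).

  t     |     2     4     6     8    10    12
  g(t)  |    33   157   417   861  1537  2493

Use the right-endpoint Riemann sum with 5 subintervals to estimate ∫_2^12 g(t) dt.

10930

Δt = 2.
Sum = 2·[157 + 417 + 861 + 1537 + 2493] = 10930.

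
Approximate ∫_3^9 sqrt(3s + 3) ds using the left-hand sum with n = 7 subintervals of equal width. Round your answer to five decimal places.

Δs = (9 − 3)/7 = 6/7.
Left endpoints: 3, 27/7, 33/7, 39/7, 45/7, 51/7, 57/7.
f(3) ≈ 3.46410, f(27/7) ≈ 3.81725, f(33/7) ≈ 4.14039, f(39/7) ≈ 4.44008, f(45/7) ≈ 4.72077, f(51/7) ≈ 4.98569, f(57/7) ≈ 5.23723.
Sum = Δs · [f(3) + f(27/7) + f(33/7) + ...].
Sum ≈ 26.40474.

26.40474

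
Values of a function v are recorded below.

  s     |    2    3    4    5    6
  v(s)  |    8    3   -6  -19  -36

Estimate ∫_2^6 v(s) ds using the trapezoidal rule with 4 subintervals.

Δs = 1.
T_4 = (1/2)·[8 + 2·3 + 2·(-6) + 2·(-19) + (-36)] = -36.

-36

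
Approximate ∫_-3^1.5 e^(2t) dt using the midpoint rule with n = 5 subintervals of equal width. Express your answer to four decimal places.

8.8039

Δt = (1.5 − (-3))/5 = 0.9.
Midpoints: -2.55, -1.65, -0.75, 0.15, 1.05.
f(-2.55) ≈ 0.0061, f(-1.65) ≈ 0.0369, f(-0.75) ≈ 0.2231, f(0.15) ≈ 1.3499, f(1.05) ≈ 8.1662.
Sum = Δt · [f(-2.55) + f(-1.65) + f(-0.75) + f(0.15) + f(1.05)].
Sum ≈ 8.8039.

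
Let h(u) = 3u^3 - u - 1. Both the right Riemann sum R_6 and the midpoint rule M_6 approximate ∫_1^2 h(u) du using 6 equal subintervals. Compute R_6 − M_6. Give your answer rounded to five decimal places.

1.76042

R_6 ≈ 10.4791667.
M_6 = 8.71875.
R_6 − M_6 ≈ 1.76042.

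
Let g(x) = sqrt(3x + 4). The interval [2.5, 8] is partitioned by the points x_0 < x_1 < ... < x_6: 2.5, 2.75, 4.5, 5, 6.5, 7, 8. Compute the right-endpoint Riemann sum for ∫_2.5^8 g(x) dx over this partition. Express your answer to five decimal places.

25.43825

Subinterval widths: 0.25, 1.75, 0.5, 1.5, 0.5, 1.
Right endpoints: 2.75, 4.5, 5, 6.5, 7, 8.
g(2.75) ≈ 3.50000, g(4.5) ≈ 4.18330, g(5) ≈ 4.35890, g(6.5) ≈ 4.84768, g(7) ≈ 5.00000, g(8) ≈ 5.29150.
Sum = Σ Δx_i · g(x_i).
Sum ≈ 25.43825.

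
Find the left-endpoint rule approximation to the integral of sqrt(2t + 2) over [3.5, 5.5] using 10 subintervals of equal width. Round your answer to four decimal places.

Δt = (5.5 − 3.5)/10 = 0.2.
Left endpoints: 3.5, 3.7, 3.9, 4.1, 4.3, 4.5, 4.7, 4.9, 5.1, 5.3.
f(3.5) ≈ 3.0000, f(3.7) ≈ 3.0659, f(3.9) ≈ 3.1305, f(4.1) ≈ 3.1937, f(4.3) ≈ 3.2558, f(4.5) ≈ 3.3166, f(4.7) ≈ 3.3764, f(4.9) ≈ 3.4351, f(5.1) ≈ 3.4928, f(5.3) ≈ 3.5496.
Sum = Δt · [f(3.5) + f(3.7) + f(3.9) + ...].
Sum ≈ 6.5633.

6.5633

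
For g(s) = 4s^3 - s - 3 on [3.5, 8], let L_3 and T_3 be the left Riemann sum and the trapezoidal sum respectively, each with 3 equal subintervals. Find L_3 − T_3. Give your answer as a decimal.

L_3 = 2619.
T_3 = 4023.
L_3 − T_3 = -1404.

-1404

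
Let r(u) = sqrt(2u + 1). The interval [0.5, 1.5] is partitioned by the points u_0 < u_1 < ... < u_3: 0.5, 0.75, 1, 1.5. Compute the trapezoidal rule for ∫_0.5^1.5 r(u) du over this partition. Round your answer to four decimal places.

1.7216

Subinterval widths: 0.25, 0.25, 0.5.
r(0.5) ≈ 1.4142, r(0.75) ≈ 1.5811, r(1) ≈ 1.7321, r(1.5) ≈ 2.0000.
On each subinterval the trapezoid contributes (Δu_i/2)·[r(u_{i-1}) + r(u_i)].
Sum ≈ 1.7216.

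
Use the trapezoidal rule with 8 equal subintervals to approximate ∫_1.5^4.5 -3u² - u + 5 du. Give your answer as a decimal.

-81.9609375

Δu = (4.5 − 1.5)/8 = 0.375.
f(1.5) = -3.25, f(1.875) = -7.421875, f(2.25) = -12.4375, f(2.625) = -18.296875, f(3) = -25, f(3.375) = -32.546875, f(3.75) = -40.9375, f(4.125) = -50.171875, f(4.5) = -60.25.
T_8 = (Δu/2)·[f(u_0) + 2f(u_1) + ... + 2f(u_{7}) + f(u_8)].
Sum = -81.9609375.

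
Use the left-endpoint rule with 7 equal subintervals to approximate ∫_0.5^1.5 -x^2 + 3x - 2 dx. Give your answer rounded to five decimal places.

-0.15816

Δx = (1.5 − 0.5)/7 = 1/7.
Left endpoints: 0.5, 9/14, 11/14, 13/14, 15/14, 17/14, 19/14.
f(0.5) = -0.75, f(9/14) = -95/196, f(11/14) = -51/196, f(13/14) = -15/196, f(15/14) = 13/196, f(17/14) = 33/196, f(19/14) = 45/196.
Sum = Δx · [f(0.5) + f(9/14) + f(11/14) + ...].
Sum ≈ -0.15816.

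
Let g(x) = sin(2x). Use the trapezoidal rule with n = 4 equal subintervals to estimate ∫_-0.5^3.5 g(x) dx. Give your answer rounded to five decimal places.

-0.06858

Δx = (3.5 − (-0.5))/4 = 1.
g(-0.5) ≈ -0.84147, g(0.5) ≈ 0.84147, g(1.5) ≈ 0.14112, g(2.5) ≈ -0.95892, g(3.5) ≈ 0.65699.
T_4 = (Δx/2)·[g(x_0) + 2g(x_1) + 2g(x_2) + 2g(x_3) + g(x_4)].
Sum ≈ -0.06858.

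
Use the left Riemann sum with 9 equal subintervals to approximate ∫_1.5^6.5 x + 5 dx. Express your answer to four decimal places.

43.6111

Δx = (6.5 − 1.5)/9 = 5/9.
Left endpoints: 1.5, 37/18, 47/18, 19/6, 67/18, 77/18, 29/6, 97/18, 107/18.
f(1.5) = 6.5, f(37/18) = 127/18, f(47/18) = 137/18, f(19/6) = 49/6, f(67/18) = 157/18, f(77/18) = 167/18, f(29/6) = 59/6, f(97/18) = 187/18, f(107/18) = 197/18.
Sum = Δx · [f(1.5) + f(37/18) + f(47/18) + ...].
Sum ≈ 43.6111.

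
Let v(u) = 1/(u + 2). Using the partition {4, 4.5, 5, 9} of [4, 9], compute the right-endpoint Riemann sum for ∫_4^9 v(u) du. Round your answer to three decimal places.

0.512

Subinterval widths: 0.5, 0.5, 4.
Right endpoints: 4.5, 5, 9.
v(4.5) = 2/13, v(5) = 1/7, v(9) = 1/11.
Sum = Σ Δu_i · v(u_i).
Sum ≈ 0.512.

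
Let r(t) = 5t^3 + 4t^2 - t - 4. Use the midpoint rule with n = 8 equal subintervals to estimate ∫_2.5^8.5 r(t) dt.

Δt = (8.5 − 2.5)/8 = 0.75.
Midpoints: 2.875, 3.625, 4.375, 5.125, 5.875, 6.625, 7.375, 8.125.
r(2.875) = 74243/512, r(3.625) = 144953/512, r(4.375) = 249287/512, r(5.125) = 393725/512, r(5.875) = 584747/512, r(6.625) = 828833/512, r(7.375) = 1132463/512, r(8.125) = 1502117/512.
Sum = Δt · [r(2.875) + r(3.625) + r(4.375) + ...].
Sum = 7192.921875.

7192.921875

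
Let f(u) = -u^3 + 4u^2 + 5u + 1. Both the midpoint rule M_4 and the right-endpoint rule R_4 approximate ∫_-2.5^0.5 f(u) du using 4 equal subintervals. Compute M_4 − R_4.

6.328125

M_4 = 17.765625.
R_4 = 11.4375.
M_4 − R_4 = 6.328125.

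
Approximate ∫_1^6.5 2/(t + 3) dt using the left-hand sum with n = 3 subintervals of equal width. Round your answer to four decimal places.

2.0235

Δt = (6.5 − 1)/3 = 11/6.
Left endpoints: 1, 17/6, 14/3.
f(1) = 0.5, f(17/6) = 12/35, f(14/3) = 6/23.
Sum = Δt · [f(1) + f(17/6) + f(14/3)].
Sum ≈ 2.0235.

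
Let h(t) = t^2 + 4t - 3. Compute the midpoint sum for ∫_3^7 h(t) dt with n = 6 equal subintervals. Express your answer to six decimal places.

173.185185

Δt = (7 − 3)/6 = 2/3.
Midpoints: 10/3, 4, 14/3, 16/3, 6, 20/3.
h(10/3) = 193/9, h(4) = 29, h(14/3) = 337/9, h(16/3) = 421/9, h(6) = 57, h(20/3) = 613/9.
Sum = Δt · [h(10/3) + h(4) + h(14/3) + ...].
Sum ≈ 173.185185.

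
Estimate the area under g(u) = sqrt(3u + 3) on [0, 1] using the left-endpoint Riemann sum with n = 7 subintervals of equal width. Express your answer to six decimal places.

Δu = (1 − 0)/7 = 1/7.
Left endpoints: 0, 1/7, 2/7, 3/7, 4/7, 5/7, 6/7.
g(0) ≈ 1.732051, g(1/7) ≈ 1.851640, g(2/7) ≈ 1.963961, g(3/7) ≈ 2.070197, g(4/7) ≈ 2.171241, g(5/7) ≈ 2.267787, g(6/7) ≈ 2.360387.
Sum = Δu · [g(0) + g(1/7) + g(2/7) + ...].
Sum ≈ 2.059609.

2.059609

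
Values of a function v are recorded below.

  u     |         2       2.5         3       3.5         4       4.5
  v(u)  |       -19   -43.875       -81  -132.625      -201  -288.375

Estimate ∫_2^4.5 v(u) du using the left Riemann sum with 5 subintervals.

Δu = 0.5.
Sum = 0.5·[(-19) + (-43.875) + (-81) + (-132.625) + (-201)] = -238.75.

-238.75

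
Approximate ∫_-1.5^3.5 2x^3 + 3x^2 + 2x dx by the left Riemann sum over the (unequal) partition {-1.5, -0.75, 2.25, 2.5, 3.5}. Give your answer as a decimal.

61.3984375

Subinterval widths: 0.75, 3, 0.25, 1.
Left endpoints: -1.5, -0.75, 2.25, 2.5.
f(-1.5) = -3, f(-0.75) = -0.65625, f(2.25) = 42.46875, f(2.5) = 55.
Sum = Σ Δx_i · f(x_i).
Sum = 61.3984375.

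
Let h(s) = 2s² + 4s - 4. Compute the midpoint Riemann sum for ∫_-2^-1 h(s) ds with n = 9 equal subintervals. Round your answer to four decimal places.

-5.3354

Δs = (-1 − (-2))/9 = 1/9.
Midpoints: -35/18, -11/6, -31/18, -29/18, -1.5, -25/18, -23/18, -7/6, -19/18.
h(-35/18) = -683/162, h(-11/6) = -83/18, h(-31/18) = -803/162, h(-29/18) = -851/162, h(-1.5) = -5.5, h(-25/18) = -923/162, h(-23/18) = -947/162, h(-7/6) = -107/18, h(-19/18) = -971/162.
Sum = Δs · [h(-35/18) + h(-11/6) + h(-31/18) + ...].
Sum ≈ -5.3354.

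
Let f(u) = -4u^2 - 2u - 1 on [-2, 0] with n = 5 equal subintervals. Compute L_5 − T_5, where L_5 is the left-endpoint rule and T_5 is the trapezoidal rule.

-2.4

L_5 = -11.28.
T_5 = -8.88.
L_5 − T_5 = -2.4.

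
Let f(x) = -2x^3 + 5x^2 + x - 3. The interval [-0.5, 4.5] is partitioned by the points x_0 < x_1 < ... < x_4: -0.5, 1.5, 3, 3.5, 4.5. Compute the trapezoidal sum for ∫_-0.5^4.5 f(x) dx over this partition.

-63.5

Subinterval widths: 2, 1.5, 0.5, 1.
f(-0.5) = -2, f(1.5) = 3, f(3) = -9, f(3.5) = -24, f(4.5) = -79.5.
On each subinterval the trapezoid contributes (Δx_i/2)·[f(x_{i-1}) + f(x_i)].
Sum = -63.5.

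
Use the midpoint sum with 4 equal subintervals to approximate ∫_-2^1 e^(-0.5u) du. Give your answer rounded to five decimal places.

4.19886

Δu = (1 − (-2))/4 = 0.75.
Midpoints: -1.625, -0.875, -0.125, 0.625.
f(-1.625) ≈ 2.25353, f(-0.875) ≈ 1.54883, f(-0.125) ≈ 1.06449, f(0.625) ≈ 0.73162.
Sum = Δu · [f(-1.625) + f(-0.875) + f(-0.125) + f(0.625)].
Sum ≈ 4.19886.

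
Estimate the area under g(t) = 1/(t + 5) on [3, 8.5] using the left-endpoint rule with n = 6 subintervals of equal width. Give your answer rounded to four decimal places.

0.5473

Δt = (8.5 − 3)/6 = 11/12.
Left endpoints: 3, 47/12, 29/6, 5.75, 20/3, 91/12.
g(3) = 0.125, g(47/12) = 12/107, g(29/6) = 6/59, g(5.75) = 4/43, g(20/3) = 3/35, g(91/12) = 12/151.
Sum = Δt · [g(3) + g(47/12) + g(29/6) + ...].
Sum ≈ 0.5473.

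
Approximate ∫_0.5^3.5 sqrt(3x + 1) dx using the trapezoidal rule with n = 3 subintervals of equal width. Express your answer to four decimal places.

Δx = (3.5 − 0.5)/3 = 1.
f(0.5) ≈ 1.5811, f(1.5) ≈ 2.3452, f(2.5) ≈ 2.9155, f(3.5) ≈ 3.3912.
T_3 = (Δx/2)·[f(x_0) + 2f(x_1) + 2f(x_2) + f(x_3)].
Sum ≈ 7.7468.

7.7468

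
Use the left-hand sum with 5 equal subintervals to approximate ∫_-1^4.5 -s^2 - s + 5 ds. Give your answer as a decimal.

-0.33

Δs = (4.5 − (-1))/5 = 1.1.
Left endpoints: -1, 0.1, 1.2, 2.3, 3.4.
f(-1) = 5, f(0.1) = 4.89, f(1.2) = 2.36, f(2.3) = -2.59, f(3.4) = -9.96.
Sum = Δs · [f(-1) + f(0.1) + f(1.2) + f(2.3) + f(3.4)].
Sum = -0.33.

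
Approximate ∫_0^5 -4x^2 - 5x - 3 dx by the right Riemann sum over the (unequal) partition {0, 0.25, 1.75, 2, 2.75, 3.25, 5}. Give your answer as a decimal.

-334.375

Subinterval widths: 0.25, 1.5, 0.25, 0.75, 0.5, 1.75.
Right endpoints: 0.25, 1.75, 2, 2.75, 3.25, 5.
f(0.25) = -4.5, f(1.75) = -24, f(2) = -29, f(2.75) = -47, f(3.25) = -61.5, f(5) = -128.
Sum = Σ Δx_i · f(x_i).
Sum = -334.375.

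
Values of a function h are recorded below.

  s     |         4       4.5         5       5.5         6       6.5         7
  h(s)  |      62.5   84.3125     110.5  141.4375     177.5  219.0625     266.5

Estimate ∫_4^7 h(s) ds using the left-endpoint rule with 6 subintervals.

Δs = 0.5.
Sum = 0.5·[62.5 + 84.3125 + 110.5 + 141.4375 + 177.5 + 219.0625] = 397.65625.

397.65625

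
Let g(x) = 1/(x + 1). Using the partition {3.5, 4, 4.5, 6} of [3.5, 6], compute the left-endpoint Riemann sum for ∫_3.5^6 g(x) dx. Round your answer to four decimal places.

Subinterval widths: 0.5, 0.5, 1.5.
Left endpoints: 3.5, 4, 4.5.
g(3.5) = 2/9, g(4) = 0.2, g(4.5) = 2/11.
Sum = Σ Δx_i · g(x_i).
Sum ≈ 0.4838.

0.4838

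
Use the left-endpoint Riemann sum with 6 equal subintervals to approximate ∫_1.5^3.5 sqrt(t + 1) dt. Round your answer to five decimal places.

Δt = (3.5 − 1.5)/6 = 1/3.
Left endpoints: 1.5, 11/6, 13/6, 2.5, 17/6, 19/6.
f(1.5) ≈ 1.58114, f(11/6) ≈ 1.68325, f(13/6) ≈ 1.77951, f(2.5) ≈ 1.87083, f(17/6) ≈ 1.95789, f(19/6) ≈ 2.04124.
Sum = Δt · [f(1.5) + f(11/6) + f(13/6) + ...].
Sum ≈ 3.63795.

3.63795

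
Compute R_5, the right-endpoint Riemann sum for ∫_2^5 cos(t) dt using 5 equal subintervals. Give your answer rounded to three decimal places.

-1.602

Δt = (5 − 2)/5 = 0.6.
Right endpoints: 2.6, 3.2, 3.8, 4.4, 5.
f(2.6) ≈ -0.857, f(3.2) ≈ -0.998, f(3.8) ≈ -0.791, f(4.4) ≈ -0.307, f(5) ≈ 0.284.
Sum = Δt · [f(2.6) + f(3.2) + f(3.8) + f(4.4) + f(5)].
Sum ≈ -1.602.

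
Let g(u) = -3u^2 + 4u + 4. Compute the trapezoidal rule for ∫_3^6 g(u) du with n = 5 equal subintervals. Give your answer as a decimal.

-123.54

Δu = (6 − 3)/5 = 0.6.
g(3) = -11, g(3.6) = -20.48, g(4.2) = -32.12, g(4.8) = -45.92, g(5.4) = -61.88, g(6) = -80.
T_5 = (Δu/2)·[g(u_0) + 2g(u_1) + ... + 2g(u_{4}) + g(u_5)].
Sum = -123.54.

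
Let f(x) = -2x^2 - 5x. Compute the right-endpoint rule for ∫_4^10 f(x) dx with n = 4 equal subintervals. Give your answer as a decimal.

Δx = (10 − 4)/4 = 1.5.
Right endpoints: 5.5, 7, 8.5, 10.
f(5.5) = -88, f(7) = -133, f(8.5) = -187, f(10) = -250.
Sum = Δx · [f(5.5) + f(7) + f(8.5) + f(10)].
Sum = -987.

-987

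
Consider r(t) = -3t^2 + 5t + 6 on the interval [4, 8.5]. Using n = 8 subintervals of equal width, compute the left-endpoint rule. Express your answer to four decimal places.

-342.0791

Δt = (8.5 − 4)/8 = 0.5625.
Left endpoints: 4, 4.5625, 5.125, 5.6875, 6.25, 6.8125, 7.375, 7.9375.
r(4) = -22, r(4.5625) = -33.63671875, r(5.125) = -47.171875, r(5.6875) = -62.60546875, r(6.25) = -79.9375, r(6.8125) = -99.16796875, r(7.375) = -120.296875, r(7.9375) = -143.32421875.
Sum = Δt · [r(4) + r(4.5625) + r(5.125) + ...].
Sum ≈ -342.0791.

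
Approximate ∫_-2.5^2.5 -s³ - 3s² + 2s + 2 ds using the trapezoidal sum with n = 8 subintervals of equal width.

Δs = (2.5 − (-2.5))/8 = 0.625.
f(-2.5) = -6.125, f(-1.875) = -2921/512, f(-1.25) = -3.234375, f(-0.625) = -91/512, f(0) = 2, f(0.625) = 939/512, f(1.25) = -2.140625, f(1.875) = -5831/512, f(2.5) = -27.375.
T_8 = (Δs/2)·[f(s_0) + 2f(s_1) + ... + 2f(s_{7}) + f(s_8)].
Sum = -22.2265625.

-22.2265625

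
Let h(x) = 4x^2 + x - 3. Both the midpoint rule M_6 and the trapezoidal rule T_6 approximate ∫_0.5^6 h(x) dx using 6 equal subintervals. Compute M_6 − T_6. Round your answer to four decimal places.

M_6 ≈ 287.667824.
T_6 ≈ 292.289352.
M_6 − T_6 ≈ -4.6215.

-4.6215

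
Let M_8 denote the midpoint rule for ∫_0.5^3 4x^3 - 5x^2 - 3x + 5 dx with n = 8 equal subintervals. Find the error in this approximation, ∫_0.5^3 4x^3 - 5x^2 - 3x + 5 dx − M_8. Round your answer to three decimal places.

0.326

Exact integral: ∫_0.5^3 f(x) dx ≈ 35.52083.
M_8 = 35.1953125.
Error ≈ 35.52083 − 35.1953125 ≈ 0.326.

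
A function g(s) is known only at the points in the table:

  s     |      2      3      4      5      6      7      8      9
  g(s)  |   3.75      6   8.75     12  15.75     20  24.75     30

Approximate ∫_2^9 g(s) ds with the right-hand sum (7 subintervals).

Δs = 1.
Sum = 1·[6 + 8.75 + 12 + 15.75 + 20 + 24.75 + 30] = 117.25.

117.25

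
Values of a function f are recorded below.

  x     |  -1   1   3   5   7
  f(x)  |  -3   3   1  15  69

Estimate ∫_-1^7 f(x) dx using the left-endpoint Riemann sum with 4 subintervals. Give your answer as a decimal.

32

Δx = 2.
Sum = 2·[(-3) + 3 + 1 + 15] = 32.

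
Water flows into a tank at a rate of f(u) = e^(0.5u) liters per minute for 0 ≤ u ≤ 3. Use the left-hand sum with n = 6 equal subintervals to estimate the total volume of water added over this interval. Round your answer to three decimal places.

Δu = (3 − 0)/6 = 0.5.
Left endpoints: 0, 0.5, 1, 1.5, 2, 2.5.
f(0) ≈ 1.000, f(0.5) ≈ 1.284, f(1) ≈ 1.649, f(1.5) ≈ 2.117, f(2) ≈ 2.718, f(2.5) ≈ 3.490.
Sum = Δu · [f(0) + f(0.5) + f(1) + ...].
Sum ≈ 6.129.

6.129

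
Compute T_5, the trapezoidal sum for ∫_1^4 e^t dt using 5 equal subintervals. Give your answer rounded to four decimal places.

Δt = (4 − 1)/5 = 0.6.
f(1) ≈ 2.7183, f(1.6) ≈ 4.9530, f(2.2) ≈ 9.0250, f(2.8) ≈ 16.4446, f(3.4) ≈ 29.9641, f(4) ≈ 54.5982.
T_5 = (Δt/2)·[f(t_0) + 2f(t_1) + ... + 2f(t_{4}) + f(t_5)].
Sum ≈ 53.4270.

53.4270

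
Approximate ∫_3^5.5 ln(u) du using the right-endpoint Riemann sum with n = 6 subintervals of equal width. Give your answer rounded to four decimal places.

Δu = (5.5 − 3)/6 = 5/12.
Right endpoints: 41/12, 23/6, 4.25, 14/3, 61/12, 5.5.
f(41/12) ≈ 1.2287, f(23/6) ≈ 1.3437, f(4.25) ≈ 1.4469, f(14/3) ≈ 1.5404, f(61/12) ≈ 1.6260, f(5.5) ≈ 1.7047.
Sum = Δu · [f(41/12) + f(23/6) + f(4.25) + ...].
Sum ≈ 3.7044.

3.7044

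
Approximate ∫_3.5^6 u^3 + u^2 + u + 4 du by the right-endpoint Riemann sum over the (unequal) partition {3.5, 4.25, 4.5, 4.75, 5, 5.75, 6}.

Subinterval widths: 0.75, 0.25, 0.25, 0.25, 0.75, 0.25.
Right endpoints: 4.25, 4.5, 4.75, 5, 5.75, 6.
f(4.25) = 103.078125, f(4.5) = 119.875, f(4.75) = 138.484375, f(5) = 159, f(5.75) = 232.921875, f(6) = 262.
Sum = Σ Δu_i · f(u_i).
Sum = 421.83984375.

421.83984375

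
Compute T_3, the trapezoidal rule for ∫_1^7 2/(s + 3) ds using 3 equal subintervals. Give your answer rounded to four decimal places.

1.8667

Δs = (7 − 1)/3 = 2.
f(1) = 0.5, f(3) = 1/3, f(5) = 0.25, f(7) = 0.2.
T_3 = (Δs/2)·[f(s_0) + 2f(s_1) + 2f(s_2) + f(s_3)].
Sum ≈ 1.8667.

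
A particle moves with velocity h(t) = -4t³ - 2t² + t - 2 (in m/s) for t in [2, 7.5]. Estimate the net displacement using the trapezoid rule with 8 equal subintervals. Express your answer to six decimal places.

Δt = (7.5 − 2)/8 = 0.6875.
h(2) = -40, h(2.6875) = -93595/1024, h(3.375) = -175.1796875, h(4.0625) = -306313/1024, h(4.75) = -471.0625, h(5.4375) = -715535/1024, h(6.125) = -990.0390625, h(6.8125) = -1385149/1024, h(7.5) = -1794.5.
T_8 = (Δt/2)·[h(t_0) + 2h(t_1) + ... + 2h(t_{7}) + h(t_8)].
Sum ≈ -3434.416992.

-3434.416992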